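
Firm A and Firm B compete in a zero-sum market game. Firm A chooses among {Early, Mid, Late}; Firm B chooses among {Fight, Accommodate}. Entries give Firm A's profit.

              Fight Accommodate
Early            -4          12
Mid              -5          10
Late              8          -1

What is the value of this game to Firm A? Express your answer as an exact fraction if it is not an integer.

92/25

Row minima: Early → -4, Mid → -5, Late → -1; maximin = -1.
Column maxima: Fight → 8, Accommodate → 12; minimax = 8.
-1 ≠ 8, so there is no saddle point; optimal play is mixed.
Mid is strictly dominated by Early, so Firm A never plays it.
On the remaining 2×2 (Early, Late vs Fight, Accommodate):
Let Firm A play Early with probability p. Expected payoff against Fight: (-4)p + 8(1−p) = −12p + 8; against Accommodate: 12p + (-1)(1−p) = 13p − 1.
Setting these equal: −12p + 8 = 13p − 1 ⇒ −25p = -9 ⇒ p = 9/25, and the value is (-12)·(9/25) + 8 = 92/25.
For Firm B: with q = P(Fight), equating Early's and Late's payoffs gives −16q + 12 = 9q − 1 ⇒ q = 13/25.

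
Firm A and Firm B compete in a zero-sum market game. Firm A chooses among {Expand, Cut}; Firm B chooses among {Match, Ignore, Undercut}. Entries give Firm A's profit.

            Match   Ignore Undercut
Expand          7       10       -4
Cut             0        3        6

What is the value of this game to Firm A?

Row minima: Expand → -4, Cut → 0; maximin = 0.
Column maxima: Match → 7, Ignore → 10, Undercut → 6; minimax = 6.
0 ≠ 6, so there is no saddle point; optimal play is mixed.
Ignore is strictly dominated by Match (it gives Firm A strictly more in every row), so Firm B never plays it.
On the remaining 2×2 (Expand, Cut vs Match, Undercut):
Let Firm A play Expand with probability p. Expected payoff against Match: 7p + 0(1−p) = 7p; against Undercut: (-4)p + 6(1−p) = −10p + 6.
Setting these equal: 7p = −10p + 6 ⇒ 17p = 6 ⇒ p = 6/17, and the value is (7)·(6/17) = 42/17.
For Firm B: with q = P(Match), equating Expand's and Cut's payoffs gives 11q − 4 = −6q + 6 ⇒ q = 10/17.

42/17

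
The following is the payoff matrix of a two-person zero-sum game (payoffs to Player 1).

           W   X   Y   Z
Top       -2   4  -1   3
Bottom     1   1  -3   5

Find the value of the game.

Row minima: Top → -2, Bottom → -3; maximin = -2.
Column maxima: W → 1, X → 4, Y → -1, Z → 5; minimax = -1.
-2 ≠ -1, so there is no saddle point; optimal play is mixed.
X is strictly dominated by Y (it gives Player 1 strictly more in every row), so Player 2 never plays it.
Z is strictly dominated by W (it gives Player 1 strictly more in every row), so Player 2 never plays it.
On the remaining 2×2 (Top, Bottom vs W, Y):
Let Player 1 play Top with probability p. Expected payoff against W: (-2)p + 1(1−p) = −3p + 1; against Y: (-1)p + (-3)(1−p) = 2p − 3.
Setting these equal: −3p + 1 = 2p − 3 ⇒ −5p = -4 ⇒ p = 4/5, and the value is (-3)·(4/5) + 1 = -7/5.
For Player 2: with q = P(W), equating Top's and Bottom's payoffs gives −q − 1 = 4q − 3 ⇒ q = 2/5.

-7/5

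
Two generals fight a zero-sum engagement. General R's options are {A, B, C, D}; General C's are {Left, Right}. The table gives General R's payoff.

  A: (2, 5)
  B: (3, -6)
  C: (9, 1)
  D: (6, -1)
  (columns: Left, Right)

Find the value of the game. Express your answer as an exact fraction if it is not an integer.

43/11

Row minima: A → 2, B → -6, C → 1, D → -1; maximin = 2.
Column maxima: Left → 9, Right → 5; minimax = 5.
2 ≠ 5, so there is no saddle point; optimal play is mixed.
B is strictly dominated by C, so General R never plays it.
D is strictly dominated by C, so General R never plays it.
On the remaining 2×2 (A, C vs Left, Right):
Let General R play A with probability p. Expected payoff against Left: 2p + 9(1−p) = −7p + 9; against Right: 5p + 1(1−p) = 4p + 1.
Setting these equal: −7p + 9 = 4p + 1 ⇒ −11p = -8 ⇒ p = 8/11, and the value is (-7)·(8/11) + 9 = 43/11.
For General C: with q = P(Left), equating A's and C's payoffs gives −3q + 5 = 8q + 1 ⇒ q = 4/11.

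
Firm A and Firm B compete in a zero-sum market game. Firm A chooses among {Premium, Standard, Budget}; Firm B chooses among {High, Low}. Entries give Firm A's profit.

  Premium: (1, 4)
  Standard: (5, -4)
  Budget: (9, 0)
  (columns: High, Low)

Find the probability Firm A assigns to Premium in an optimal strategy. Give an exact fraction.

Row minima: Premium → 1, Standard → -4, Budget → 0; maximin = 1.
Column maxima: High → 9, Low → 4; minimax = 4.
1 ≠ 4, so there is no saddle point; optimal play is mixed.
Standard is strictly dominated by Budget, so Firm A never plays it.
On the remaining 2×2 (Premium, Budget vs High, Low):
Let Firm A play Premium with probability p. Expected payoff against High: 1p + 9(1−p) = −8p + 9; against Low: 4p + 0(1−p) = 4p.
Setting these equal: −8p + 9 = 4p ⇒ −12p = -9 ⇒ p = 3/4, and the value is (-8)·(3/4) + 9 = 3.
For Firm B: with q = P(High), equating Premium's and Budget's payoffs gives −3q + 4 = 9q ⇒ q = 1/3.

3/4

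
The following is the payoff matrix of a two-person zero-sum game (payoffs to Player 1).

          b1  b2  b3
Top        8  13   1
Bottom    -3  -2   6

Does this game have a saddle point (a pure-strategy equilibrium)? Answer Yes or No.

Row minima: Top → 1, Bottom → -3; maximin = 1.
Column maxima: b1 → 8, b2 → 13, b3 → 6; minimax = 6.
1 ≠ 6, so no pure-strategy equilibrium exists.

No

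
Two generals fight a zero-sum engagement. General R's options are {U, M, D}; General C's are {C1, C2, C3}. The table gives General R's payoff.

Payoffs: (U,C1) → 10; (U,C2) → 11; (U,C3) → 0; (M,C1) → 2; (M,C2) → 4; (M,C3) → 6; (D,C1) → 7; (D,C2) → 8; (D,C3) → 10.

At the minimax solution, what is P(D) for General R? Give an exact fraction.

Row minima: U → 0, M → 2, D → 7; maximin = 7.
Column maxima: C1 → 10, C2 → 11, C3 → 10; minimax = 10.
7 ≠ 10, so there is no saddle point; optimal play is mixed.
M is strictly dominated by D, so General R never plays it.
C2 is strictly dominated by C1 (it gives General R strictly more in every row), so General C never plays it.
On the remaining 2×2 (U, D vs C1, C3):
Let General R play U with probability p. Expected payoff against C1: 10p + 7(1−p) = 3p + 7; against C3: 0p + 10(1−p) = −10p + 10.
Setting these equal: 3p + 7 = −10p + 10 ⇒ 13p = 3 ⇒ p = 3/13, and the value is (3)·(3/13) + 7 = 100/13.
For General C: with q = P(C1), equating U's and D's payoffs gives 10q = −3q + 10 ⇒ q = 10/13.

10/13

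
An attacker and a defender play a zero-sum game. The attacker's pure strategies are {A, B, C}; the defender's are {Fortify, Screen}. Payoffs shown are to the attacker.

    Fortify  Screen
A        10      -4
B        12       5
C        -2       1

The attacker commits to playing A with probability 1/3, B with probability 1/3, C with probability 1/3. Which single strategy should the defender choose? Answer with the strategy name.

If the defender plays Fortify, the attacker's expected payoff is (1/3)·10 + (1/3)·12 + (1/3)·(-2) = 20/3.
If the defender plays Screen, the attacker's expected payoff is (1/3)·(-4) + (1/3)·5 + (1/3)·1 = 2/3.
The defender minimizes the attacker's payoff; the smallest is 2/3, so the best response is Screen.

Screen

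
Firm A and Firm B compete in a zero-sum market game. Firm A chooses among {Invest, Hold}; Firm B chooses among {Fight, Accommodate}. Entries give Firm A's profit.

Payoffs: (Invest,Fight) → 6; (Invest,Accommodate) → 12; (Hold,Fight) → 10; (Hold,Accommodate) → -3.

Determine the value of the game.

Row minima: Invest → 6, Hold → -3; maximin = 6.
Column maxima: Fight → 10, Accommodate → 12; minimax = 10.
6 ≠ 10, so there is no saddle point; optimal play is mixed.
Let Firm A play Invest with probability p. Expected payoff against Fight: 6p + 10(1−p) = −4p + 10; against Accommodate: 12p + (-3)(1−p) = 15p − 3.
Setting these equal: −4p + 10 = 15p − 3 ⇒ −19p = -13 ⇒ p = 13/19, and the value is (-4)·(13/19) + 10 = 138/19.
For Firm B: with q = P(Fight), equating Invest's and Hold's payoffs gives −6q + 12 = 13q − 3 ⇒ q = 15/19.

138/19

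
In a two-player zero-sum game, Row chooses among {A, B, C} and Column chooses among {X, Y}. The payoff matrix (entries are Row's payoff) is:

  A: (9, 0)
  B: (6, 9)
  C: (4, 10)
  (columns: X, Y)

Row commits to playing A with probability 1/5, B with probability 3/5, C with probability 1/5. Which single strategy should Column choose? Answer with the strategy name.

X

If Column plays X, Row's expected payoff is (1/5)·9 + (3/5)·6 + (1/5)·4 = 31/5.
If Column plays Y, Row's expected payoff is (1/5)·0 + (3/5)·9 + (1/5)·10 = 37/5.
Column minimizes Row's payoff; the smallest is 31/5, so the best response is X.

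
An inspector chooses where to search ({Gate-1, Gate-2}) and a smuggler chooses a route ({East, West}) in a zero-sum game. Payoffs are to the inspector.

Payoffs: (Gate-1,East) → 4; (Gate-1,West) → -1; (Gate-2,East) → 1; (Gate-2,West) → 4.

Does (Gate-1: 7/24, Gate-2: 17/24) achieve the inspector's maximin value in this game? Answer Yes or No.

Against East this mix gives (7/24)·4 + (17/24)·1 = 15/8.
Against West this mix gives (7/24)·(-1) + (17/24)·4 = 61/24.
The smuggler will play East, holding the inspector to 15/8. Shifting weight toward the row that does better against East would raise this floor (the equalizing mix achieves 17/8 against both East and West), so the proposed strategy is not optimal.

No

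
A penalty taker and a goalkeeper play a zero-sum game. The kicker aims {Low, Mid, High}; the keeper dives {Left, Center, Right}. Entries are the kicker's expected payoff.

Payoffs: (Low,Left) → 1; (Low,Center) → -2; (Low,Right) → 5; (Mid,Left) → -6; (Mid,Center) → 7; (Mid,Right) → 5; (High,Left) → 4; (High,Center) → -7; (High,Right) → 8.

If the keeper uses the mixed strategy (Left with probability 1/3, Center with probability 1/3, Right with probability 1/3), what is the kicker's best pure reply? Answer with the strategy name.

Mid

Expected payoff of Low: (1/3)·1 + (1/3)·(-2) + (1/3)·5 = 4/3.
Expected payoff of Mid: (1/3)·(-6) + (1/3)·7 + (1/3)·5 = 2.
Expected payoff of High: (1/3)·4 + (1/3)·(-7) + (1/3)·8 = 5/3.
The largest is 2, so the kicker's best response is Mid.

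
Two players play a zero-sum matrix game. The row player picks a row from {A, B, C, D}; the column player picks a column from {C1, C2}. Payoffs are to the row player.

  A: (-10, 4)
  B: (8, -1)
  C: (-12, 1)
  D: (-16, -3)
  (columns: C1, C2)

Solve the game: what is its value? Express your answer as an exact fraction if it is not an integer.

Row minima: A → -10, B → -1, C → -12, D → -16; maximin = -1.
Column maxima: C1 → 8, C2 → 4; minimax = 4.
-1 ≠ 4, so there is no saddle point; optimal play is mixed.
C is strictly dominated by A, so the row player never plays it.
D is strictly dominated by A, so the row player never plays it.
On the remaining 2×2 (A, B vs C1, C2):
Let the row player play A with probability p. Expected payoff against C1: (-10)p + 8(1−p) = −18p + 8; against C2: 4p + (-1)(1−p) = 5p − 1.
Setting these equal: −18p + 8 = 5p − 1 ⇒ −23p = -9 ⇒ p = 9/23, and the value is (-18)·(9/23) + 8 = 22/23.
For the column player: with q = P(C1), equating A's and B's payoffs gives −14q + 4 = 9q − 1 ⇒ q = 5/23.

22/23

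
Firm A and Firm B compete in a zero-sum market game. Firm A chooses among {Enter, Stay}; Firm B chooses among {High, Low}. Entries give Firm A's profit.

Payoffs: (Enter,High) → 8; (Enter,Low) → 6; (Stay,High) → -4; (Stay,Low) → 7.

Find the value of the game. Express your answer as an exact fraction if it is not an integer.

80/13

Row minima: Enter → 6, Stay → -4; maximin = 6.
Column maxima: High → 8, Low → 7; minimax = 7.
6 ≠ 7, so there is no saddle point; optimal play is mixed.
Let Firm A play Enter with probability p. Expected payoff against High: 8p + (-4)(1−p) = 12p − 4; against Low: 6p + 7(1−p) = −p + 7.
Setting these equal: 12p − 4 = −p + 7 ⇒ 13p = 11 ⇒ p = 11/13, and the value is (12)·(11/13) − 4 = 80/13.
For Firm B: with q = P(High), equating Enter's and Stay's payoffs gives 2q + 6 = −11q + 7 ⇒ q = 1/13.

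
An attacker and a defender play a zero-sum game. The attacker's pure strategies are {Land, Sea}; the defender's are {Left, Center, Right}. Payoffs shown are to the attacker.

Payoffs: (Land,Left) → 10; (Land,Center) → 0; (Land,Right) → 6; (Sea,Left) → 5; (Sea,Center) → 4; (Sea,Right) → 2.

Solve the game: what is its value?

Row minima: Land → 0, Sea → 2; maximin = 2.
Column maxima: Left → 10, Center → 4, Right → 6; minimax = 4.
2 ≠ 4, so there is no saddle point; optimal play is mixed.
Left is strictly dominated by Center (it gives the attacker strictly more in every row), so the defender never plays it.
On the remaining 2×2 (Land, Sea vs Center, Right):
Let the attacker play Land with probability p. Expected payoff against Center: 0p + 4(1−p) = −4p + 4; against Right: 6p + 2(1−p) = 4p + 2.
Setting these equal: −4p + 4 = 4p + 2 ⇒ −8p = -2 ⇒ p = 1/4, and the value is (-4)·(1/4) + 4 = 3.
For the defender: with q = P(Center), equating Land's and Sea's payoffs gives −6q + 6 = 2q + 2 ⇒ q = 1/2.

3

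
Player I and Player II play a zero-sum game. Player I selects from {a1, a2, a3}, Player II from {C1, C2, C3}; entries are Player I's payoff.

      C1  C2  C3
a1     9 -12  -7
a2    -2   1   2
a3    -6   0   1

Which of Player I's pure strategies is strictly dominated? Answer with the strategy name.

a2 gives a strictly higher payoff than a3 against every column: -2 > -6, 1 > 0, 2 > 1.
So a3 is strictly dominated and Player I never plays it.

a3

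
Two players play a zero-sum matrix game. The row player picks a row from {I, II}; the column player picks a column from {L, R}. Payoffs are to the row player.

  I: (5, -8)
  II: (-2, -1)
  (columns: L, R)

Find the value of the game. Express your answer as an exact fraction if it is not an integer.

-3/2

Row minima: I → -8, II → -2; maximin = -2.
Column maxima: L → 5, R → -1; minimax = -1.
-2 ≠ -1, so there is no saddle point; optimal play is mixed.
Let the row player play I with probability p. Expected payoff against L: 5p + (-2)(1−p) = 7p − 2; against R: (-8)p + (-1)(1−p) = −7p − 1.
Setting these equal: 7p − 2 = −7p − 1 ⇒ 14p = 1 ⇒ p = 1/14, and the value is (7)·(1/14) − 2 = -3/2.
For the column player: with q = P(L), equating I's and II's payoffs gives 13q − 8 = −q − 1 ⇒ q = 1/2.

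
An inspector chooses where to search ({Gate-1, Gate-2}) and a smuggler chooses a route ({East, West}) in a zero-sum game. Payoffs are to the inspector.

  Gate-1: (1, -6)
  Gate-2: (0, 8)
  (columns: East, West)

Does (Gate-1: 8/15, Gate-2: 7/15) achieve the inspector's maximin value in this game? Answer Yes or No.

Against East this mix gives (8/15)·1 + (7/15)·0 = 8/15.
Against West this mix gives (8/15)·(-6) + (7/15)·8 = 8/15.
All of the smuggler's active replies (East, West) yield 8/15, and no column does worse for the inspector. The mix makes the smuggler indifferent and guarantees 8/15, so it is optimal.

Yes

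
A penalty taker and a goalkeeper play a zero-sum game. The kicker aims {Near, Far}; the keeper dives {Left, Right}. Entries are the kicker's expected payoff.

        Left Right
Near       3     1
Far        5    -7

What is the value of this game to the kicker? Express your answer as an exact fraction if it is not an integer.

1

Row minima: Near → 1, Far → -7; maximin = 1.
Column maxima: Left → 5, Right → 1; minimax = 1.
Since maximin = minimax = 1, there is a saddle point and the value is 1.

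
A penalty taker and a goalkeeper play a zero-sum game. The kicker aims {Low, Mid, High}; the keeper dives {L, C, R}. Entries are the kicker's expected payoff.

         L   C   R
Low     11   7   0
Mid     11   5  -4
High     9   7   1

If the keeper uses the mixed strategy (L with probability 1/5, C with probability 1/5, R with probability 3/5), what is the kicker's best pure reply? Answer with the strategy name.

High

Expected payoff of Low: (1/5)·11 + (1/5)·7 + (3/5)·0 = 18/5.
Expected payoff of Mid: (1/5)·11 + (1/5)·5 + (3/5)·(-4) = 4/5.
Expected payoff of High: (1/5)·9 + (1/5)·7 + (3/5)·1 = 19/5.
The largest is 19/5, so the kicker's best response is High.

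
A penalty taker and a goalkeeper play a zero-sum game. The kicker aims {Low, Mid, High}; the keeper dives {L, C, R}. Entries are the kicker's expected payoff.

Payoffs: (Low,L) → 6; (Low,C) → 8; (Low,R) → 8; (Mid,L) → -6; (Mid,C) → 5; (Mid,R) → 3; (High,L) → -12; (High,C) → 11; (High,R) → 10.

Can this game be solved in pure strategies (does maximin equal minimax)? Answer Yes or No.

Row minima: Low → 6, Mid → -6, High → -12; maximin = 6.
Column maxima: L → 6, C → 11, R → 10; minimax = 6.
maximin = minimax = 6, so a saddle point exists.

Yes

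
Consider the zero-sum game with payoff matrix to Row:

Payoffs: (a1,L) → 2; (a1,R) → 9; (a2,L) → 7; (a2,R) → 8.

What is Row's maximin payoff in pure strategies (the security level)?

Row minima: a1 → 2, a2 → 7.
The best of these is 7.

7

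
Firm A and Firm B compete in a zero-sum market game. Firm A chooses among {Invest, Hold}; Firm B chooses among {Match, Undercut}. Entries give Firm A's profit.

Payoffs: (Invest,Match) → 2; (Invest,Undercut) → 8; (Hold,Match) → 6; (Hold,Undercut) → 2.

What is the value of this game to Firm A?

22/5

Row minima: Invest → 2, Hold → 2; maximin = 2.
Column maxima: Match → 6, Undercut → 8; minimax = 6.
2 ≠ 6, so there is no saddle point; optimal play is mixed.
Let Firm A play Invest with probability p. Expected payoff against Match: 2p + 6(1−p) = −4p + 6; against Undercut: 8p + 2(1−p) = 6p + 2.
Setting these equal: −4p + 6 = 6p + 2 ⇒ −10p = -4 ⇒ p = 2/5, and the value is (-4)·(2/5) + 6 = 22/5.
For Firm B: with q = P(Match), equating Invest's and Hold's payoffs gives −6q + 8 = 4q + 2 ⇒ q = 3/5.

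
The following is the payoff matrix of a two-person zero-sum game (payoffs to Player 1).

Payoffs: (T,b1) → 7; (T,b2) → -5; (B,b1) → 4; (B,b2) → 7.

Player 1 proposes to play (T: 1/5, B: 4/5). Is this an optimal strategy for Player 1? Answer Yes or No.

Yes

Against b1 this mix gives (1/5)·7 + (4/5)·4 = 23/5.
Against b2 this mix gives (1/5)·(-5) + (4/5)·7 = 23/5.
All of Player 2's active replies (b1, b2) yield 23/5, and no column does worse for Player 1. The mix makes Player 2 indifferent and guarantees 23/5, so it is optimal.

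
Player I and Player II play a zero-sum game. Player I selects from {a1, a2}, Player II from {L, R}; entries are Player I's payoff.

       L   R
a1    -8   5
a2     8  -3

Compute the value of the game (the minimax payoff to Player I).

2/3

Row minima: a1 → -8, a2 → -3; maximin = -3.
Column maxima: L → 8, R → 5; minimax = 5.
-3 ≠ 5, so there is no saddle point; optimal play is mixed.
Let Player I play a1 with probability p. Expected payoff against L: (-8)p + 8(1−p) = −16p + 8; against R: 5p + (-3)(1−p) = 8p − 3.
Setting these equal: −16p + 8 = 8p − 3 ⇒ −24p = -11 ⇒ p = 11/24, and the value is (-16)·(11/24) + 8 = 2/3.
For Player II: with q = P(L), equating a1's and a2's payoffs gives −13q + 5 = 11q − 3 ⇒ q = 1/3.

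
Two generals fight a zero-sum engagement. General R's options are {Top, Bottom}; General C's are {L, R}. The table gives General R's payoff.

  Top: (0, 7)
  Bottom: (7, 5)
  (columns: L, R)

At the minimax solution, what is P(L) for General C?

Row minima: Top → 0, Bottom → 5; maximin = 5.
Column maxima: L → 7, R → 7; minimax = 7.
5 ≠ 7, so there is no saddle point; optimal play is mixed.
Let General R play Top with probability p. Expected payoff against L: 0p + 7(1−p) = −7p + 7; against R: 7p + 5(1−p) = 2p + 5.
Setting these equal: −7p + 7 = 2p + 5 ⇒ −9p = -2 ⇒ p = 2/9, and the value is (-7)·(2/9) + 7 = 49/9.
For General C: with q = P(L), equating Top's and Bottom's payoffs gives −7q + 7 = 2q + 5 ⇒ q = 2/9.

2/9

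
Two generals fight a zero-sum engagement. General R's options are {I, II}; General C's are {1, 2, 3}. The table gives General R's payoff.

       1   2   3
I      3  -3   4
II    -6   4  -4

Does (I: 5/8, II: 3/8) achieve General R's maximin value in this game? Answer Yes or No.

Against 1 this mix gives (5/8)·3 + (3/8)·(-6) = -3/8.
Against 2 this mix gives (5/8)·(-3) + (3/8)·4 = -3/8.
Against 3 this mix gives (5/8)·4 + (3/8)·(-4) = 1.
All of General C's active replies (1, 2) yield -3/8, and no column does worse for General R. The mix makes General C indifferent and guarantees -3/8, so it is optimal.

Yes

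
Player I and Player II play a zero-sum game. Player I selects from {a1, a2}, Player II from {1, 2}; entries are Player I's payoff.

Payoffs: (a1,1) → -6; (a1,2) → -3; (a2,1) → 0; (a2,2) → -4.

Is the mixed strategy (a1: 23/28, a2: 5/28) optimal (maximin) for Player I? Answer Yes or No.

No

Against 1 this mix gives (23/28)·(-6) + (5/28)·0 = -69/14.
Against 2 this mix gives (23/28)·(-3) + (5/28)·(-4) = -89/28.
Player II will play 1, holding Player I to -69/14. Shifting weight toward the row that does better against 1 would raise this floor (the equalizing mix achieves -24/7 against both 1 and 2), so the proposed strategy is not optimal.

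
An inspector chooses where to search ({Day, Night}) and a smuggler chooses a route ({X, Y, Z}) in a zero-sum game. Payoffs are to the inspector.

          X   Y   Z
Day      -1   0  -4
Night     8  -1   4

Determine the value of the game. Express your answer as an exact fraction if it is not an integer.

-4/9

Row minima: Day → -4, Night → -1; maximin = -1.
Column maxima: X → 8, Y → 0, Z → 4; minimax = 0.
-1 ≠ 0, so there is no saddle point; optimal play is mixed.
X is strictly dominated by Z (it gives the inspector strictly more in every row), so the smuggler never plays it.
On the remaining 2×2 (Day, Night vs Y, Z):
Let the inspector play Day with probability p. Expected payoff against Y: 0p + (-1)(1−p) = p − 1; against Z: (-4)p + 4(1−p) = −8p + 4.
Setting these equal: p − 1 = −8p + 4 ⇒ 9p = 5 ⇒ p = 5/9, and the value is (1)·(5/9) − 1 = -4/9.
For the smuggler: with q = P(Y), equating Day's and Night's payoffs gives 4q − 4 = −5q + 4 ⇒ q = 8/9.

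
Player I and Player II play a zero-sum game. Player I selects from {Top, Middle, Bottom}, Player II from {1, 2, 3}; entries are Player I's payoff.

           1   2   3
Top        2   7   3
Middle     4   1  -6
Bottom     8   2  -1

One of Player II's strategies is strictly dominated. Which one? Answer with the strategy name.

2

3 holds Player I's payoff strictly below 2 in every row: 3 < 7, -6 < 1, -1 < 2.
So 2 is strictly dominated for Player II.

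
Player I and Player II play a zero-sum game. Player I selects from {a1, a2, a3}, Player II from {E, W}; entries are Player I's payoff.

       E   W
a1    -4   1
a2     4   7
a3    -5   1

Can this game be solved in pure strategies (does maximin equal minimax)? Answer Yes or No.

Yes

Row minima: a1 → -4, a2 → 4, a3 → -5; maximin = 4.
Column maxima: E → 4, W → 7; minimax = 4.
maximin = minimax = 4, so a saddle point exists.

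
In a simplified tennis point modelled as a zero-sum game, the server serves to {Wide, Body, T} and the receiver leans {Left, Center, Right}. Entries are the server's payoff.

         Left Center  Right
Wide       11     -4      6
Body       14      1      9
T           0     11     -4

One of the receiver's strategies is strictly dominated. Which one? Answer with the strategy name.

Left

Right holds the server's payoff strictly below Left in every row: 6 < 11, 9 < 14, -4 < 0.
So Left is strictly dominated for the receiver.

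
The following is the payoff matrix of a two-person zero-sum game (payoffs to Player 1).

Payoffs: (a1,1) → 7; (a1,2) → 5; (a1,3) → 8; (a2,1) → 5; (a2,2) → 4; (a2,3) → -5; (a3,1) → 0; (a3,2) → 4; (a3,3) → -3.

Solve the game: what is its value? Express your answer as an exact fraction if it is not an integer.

Row minima: a1 → 5, a2 → -5, a3 → -3; maximin = 5.
Column maxima: 1 → 7, 2 → 5, 3 → 8; minimax = 5.
Since maximin = minimax = 5, there is a saddle point and the value is 5.

5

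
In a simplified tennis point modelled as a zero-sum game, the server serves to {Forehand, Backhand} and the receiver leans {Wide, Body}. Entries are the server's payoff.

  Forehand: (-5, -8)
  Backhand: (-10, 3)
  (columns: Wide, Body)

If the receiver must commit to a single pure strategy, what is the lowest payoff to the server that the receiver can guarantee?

Column maxima: Wide → -5, Body → 3.
The smallest of these is -5.

-5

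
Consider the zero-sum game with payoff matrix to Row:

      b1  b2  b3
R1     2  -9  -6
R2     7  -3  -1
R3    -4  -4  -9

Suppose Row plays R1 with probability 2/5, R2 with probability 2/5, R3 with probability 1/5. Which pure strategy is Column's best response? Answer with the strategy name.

b2

If Column plays b1, Row's expected payoff is (2/5)·2 + (2/5)·7 + (1/5)·(-4) = 14/5.
If Column plays b2, Row's expected payoff is (2/5)·(-9) + (2/5)·(-3) + (1/5)·(-4) = -28/5.
If Column plays b3, Row's expected payoff is (2/5)·(-6) + (2/5)·(-1) + (1/5)·(-9) = -23/5.
Column minimizes Row's payoff; the smallest is -28/5, so the best response is b2.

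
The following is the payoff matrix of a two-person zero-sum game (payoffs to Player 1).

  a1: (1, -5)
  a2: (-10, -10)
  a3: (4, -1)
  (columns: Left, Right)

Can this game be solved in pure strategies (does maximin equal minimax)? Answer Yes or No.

Row minima: a1 → -5, a2 → -10, a3 → -1; maximin = -1.
Column maxima: Left → 4, Right → -1; minimax = -1.
maximin = minimax = -1, so a saddle point exists.

Yes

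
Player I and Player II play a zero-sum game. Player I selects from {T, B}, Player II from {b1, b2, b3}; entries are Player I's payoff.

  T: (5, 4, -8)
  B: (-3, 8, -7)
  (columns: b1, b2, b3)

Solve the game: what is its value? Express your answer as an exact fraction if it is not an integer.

-7

Row minima: T → -8, B → -7; maximin = -7.
Column maxima: b1 → 5, b2 → 8, b3 → -7; minimax = -7.
Since maximin = minimax = -7, there is a saddle point and the value is -7.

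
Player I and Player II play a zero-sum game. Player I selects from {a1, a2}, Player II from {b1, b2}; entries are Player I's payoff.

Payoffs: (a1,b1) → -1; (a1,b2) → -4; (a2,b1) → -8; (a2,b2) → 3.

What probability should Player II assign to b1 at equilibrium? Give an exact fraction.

Row minima: a1 → -4, a2 → -8; maximin = -4.
Column maxima: b1 → -1, b2 → 3; minimax = -1.
-4 ≠ -1, so there is no saddle point; optimal play is mixed.
Let Player I play a1 with probability p. Expected payoff against b1: (-1)p + (-8)(1−p) = 7p − 8; against b2: (-4)p + 3(1−p) = −7p + 3.
Setting these equal: 7p − 8 = −7p + 3 ⇒ 14p = 11 ⇒ p = 11/14, and the value is (7)·(11/14) − 8 = -5/2.
For Player II: with q = P(b1), equating a1's and a2's payoffs gives 3q − 4 = −11q + 3 ⇒ q = 1/2.

1/2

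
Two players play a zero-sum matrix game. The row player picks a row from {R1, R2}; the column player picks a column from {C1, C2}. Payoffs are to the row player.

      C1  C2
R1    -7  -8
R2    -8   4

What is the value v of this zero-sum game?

-92/13

Row minima: R1 → -8, R2 → -8; maximin = -8.
Column maxima: C1 → -7, C2 → 4; minimax = -7.
-8 ≠ -7, so there is no saddle point; optimal play is mixed.
Let the row player play R1 with probability p. Expected payoff against C1: (-7)p + (-8)(1−p) = p − 8; against C2: (-8)p + 4(1−p) = −12p + 4.
Setting these equal: p − 8 = −12p + 4 ⇒ 13p = 12 ⇒ p = 12/13, and the value is (1)·(12/13) − 8 = -92/13.
For the column player: with q = P(C1), equating R1's and R2's payoffs gives q − 8 = −12q + 4 ⇒ q = 12/13.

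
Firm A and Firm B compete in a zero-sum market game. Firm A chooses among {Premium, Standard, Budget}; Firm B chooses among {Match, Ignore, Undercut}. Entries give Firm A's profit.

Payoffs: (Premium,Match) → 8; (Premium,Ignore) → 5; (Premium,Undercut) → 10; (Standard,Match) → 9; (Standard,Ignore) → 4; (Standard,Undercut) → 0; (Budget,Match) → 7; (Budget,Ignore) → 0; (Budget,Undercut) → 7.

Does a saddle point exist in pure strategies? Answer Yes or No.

Yes

Row minima: Premium → 5, Standard → 0, Budget → 0; maximin = 5.
Column maxima: Match → 9, Ignore → 5, Undercut → 10; minimax = 5.
maximin = minimax = 5, so a saddle point exists.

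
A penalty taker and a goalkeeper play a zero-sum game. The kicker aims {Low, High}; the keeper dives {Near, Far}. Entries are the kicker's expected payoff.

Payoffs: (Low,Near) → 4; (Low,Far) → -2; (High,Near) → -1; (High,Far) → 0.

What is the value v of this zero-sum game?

-2/7

Row minima: Low → -2, High → -1; maximin = -1.
Column maxima: Near → 4, Far → 0; minimax = 0.
-1 ≠ 0, so there is no saddle point; optimal play is mixed.
Let the kicker play Low with probability p. Expected payoff against Near: 4p + (-1)(1−p) = 5p − 1; against Far: (-2)p + 0(1−p) = −2p.
Setting these equal: 5p − 1 = −2p ⇒ 7p = 1 ⇒ p = 1/7, and the value is (5)·(1/7) − 1 = -2/7.
For the keeper: with q = P(Near), equating Low's and High's payoffs gives 6q − 2 = −q ⇒ q = 2/7.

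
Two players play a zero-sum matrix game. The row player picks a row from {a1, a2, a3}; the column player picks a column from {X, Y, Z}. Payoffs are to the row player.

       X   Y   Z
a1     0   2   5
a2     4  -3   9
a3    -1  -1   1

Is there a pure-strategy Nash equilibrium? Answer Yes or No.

Row minima: a1 → 0, a2 → -3, a3 → -1; maximin = 0.
Column maxima: X → 4, Y → 2, Z → 9; minimax = 2.
0 ≠ 2, so no pure-strategy equilibrium exists.

No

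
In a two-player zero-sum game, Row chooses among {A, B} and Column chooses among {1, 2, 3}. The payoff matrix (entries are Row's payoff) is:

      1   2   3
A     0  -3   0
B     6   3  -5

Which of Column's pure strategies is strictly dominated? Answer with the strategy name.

2 holds Row's payoff strictly below 1 in every row: -3 < 0, 3 < 6.
So 1 is strictly dominated for Column.

1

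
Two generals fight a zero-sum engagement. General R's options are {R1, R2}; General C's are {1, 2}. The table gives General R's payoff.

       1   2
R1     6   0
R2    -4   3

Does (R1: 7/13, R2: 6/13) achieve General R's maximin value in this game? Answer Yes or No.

Yes

Against 1 this mix gives (7/13)·6 + (6/13)·(-4) = 18/13.
Against 2 this mix gives (7/13)·0 + (6/13)·3 = 18/13.
All of General C's active replies (1, 2) yield 18/13, and no column does worse for General R. The mix makes General C indifferent and guarantees 18/13, so it is optimal.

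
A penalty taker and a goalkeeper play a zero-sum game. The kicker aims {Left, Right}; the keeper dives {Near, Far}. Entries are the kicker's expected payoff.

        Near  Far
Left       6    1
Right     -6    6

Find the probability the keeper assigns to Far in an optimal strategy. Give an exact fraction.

12/17

Row minima: Left → 1, Right → -6; maximin = 1.
Column maxima: Near → 6, Far → 6; minimax = 6.
1 ≠ 6, so there is no saddle point; optimal play is mixed.
Let the kicker play Left with probability p. Expected payoff against Near: 6p + (-6)(1−p) = 12p − 6; against Far: 1p + 6(1−p) = −5p + 6.
Setting these equal: 12p − 6 = −5p + 6 ⇒ 17p = 12 ⇒ p = 12/17, and the value is (12)·(12/17) − 6 = 42/17.
For the keeper: with q = P(Near), equating Left's and Right's payoffs gives 5q + 1 = −12q + 6 ⇒ q = 5/17.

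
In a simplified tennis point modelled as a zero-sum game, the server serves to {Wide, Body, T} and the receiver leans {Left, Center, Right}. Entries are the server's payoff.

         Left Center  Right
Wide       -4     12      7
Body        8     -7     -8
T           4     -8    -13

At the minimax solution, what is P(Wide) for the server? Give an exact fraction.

16/27

Row minima: Wide → -4, Body → -8, T → -13; maximin = -4.
Column maxima: Left → 8, Center → 12, Right → 7; minimax = 7.
-4 ≠ 7, so there is no saddle point; optimal play is mixed.
T is strictly dominated by Body, so the server never plays it.
Center is strictly dominated by Right (it gives the server strictly more in every row), so the receiver never plays it.
On the remaining 2×2 (Wide, Body vs Left, Right):
Let the server play Wide with probability p. Expected payoff against Left: (-4)p + 8(1−p) = −12p + 8; against Right: 7p + (-8)(1−p) = 15p − 8.
Setting these equal: −12p + 8 = 15p − 8 ⇒ −27p = -16 ⇒ p = 16/27, and the value is (-12)·(16/27) + 8 = 8/9.
For the receiver: with q = P(Left), equating Wide's and Body's payoffs gives −11q + 7 = 16q − 8 ⇒ q = 5/9.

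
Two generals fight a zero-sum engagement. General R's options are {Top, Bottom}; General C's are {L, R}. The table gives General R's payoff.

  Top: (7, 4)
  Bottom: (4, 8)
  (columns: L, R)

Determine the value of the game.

Row minima: Top → 4, Bottom → 4; maximin = 4.
Column maxima: L → 7, R → 8; minimax = 7.
4 ≠ 7, so there is no saddle point; optimal play is mixed.
Let General R play Top with probability p. Expected payoff against L: 7p + 4(1−p) = 3p + 4; against R: 4p + 8(1−p) = −4p + 8.
Setting these equal: 3p + 4 = −4p + 8 ⇒ 7p = 4 ⇒ p = 4/7, and the value is (3)·(4/7) + 4 = 40/7.
For General C: with q = P(L), equating Top's and Bottom's payoffs gives 3q + 4 = −4q + 8 ⇒ q = 4/7.

40/7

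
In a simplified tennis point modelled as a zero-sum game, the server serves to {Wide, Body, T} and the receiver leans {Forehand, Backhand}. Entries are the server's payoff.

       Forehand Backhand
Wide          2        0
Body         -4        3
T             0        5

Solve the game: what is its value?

Row minima: Wide → 0, Body → -4, T → 0; maximin = 0.
Column maxima: Forehand → 2, Backhand → 5; minimax = 2.
0 ≠ 2, so there is no saddle point; optimal play is mixed.
Body is strictly dominated by T, so the server never plays it.
On the remaining 2×2 (Wide, T vs Forehand, Backhand):
Let the server play Wide with probability p. Expected payoff against Forehand: 2p + 0(1−p) = 2p; against Backhand: 0p + 5(1−p) = −5p + 5.
Setting these equal: 2p = −5p + 5 ⇒ 7p = 5 ⇒ p = 5/7, and the value is (2)·(5/7) = 10/7.
For the receiver: with q = P(Forehand), equating Wide's and T's payoffs gives 2q = −5q + 5 ⇒ q = 5/7.

10/7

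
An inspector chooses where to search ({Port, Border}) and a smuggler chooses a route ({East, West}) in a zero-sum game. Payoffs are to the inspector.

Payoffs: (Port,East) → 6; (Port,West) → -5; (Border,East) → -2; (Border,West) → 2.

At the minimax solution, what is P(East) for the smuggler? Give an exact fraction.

7/15

Row minima: Port → -5, Border → -2; maximin = -2.
Column maxima: East → 6, West → 2; minimax = 2.
-2 ≠ 2, so there is no saddle point; optimal play is mixed.
Let the inspector play Port with probability p. Expected payoff against East: 6p + (-2)(1−p) = 8p − 2; against West: (-5)p + 2(1−p) = −7p + 2.
Setting these equal: 8p − 2 = −7p + 2 ⇒ 15p = 4 ⇒ p = 4/15, and the value is (8)·(4/15) − 2 = 2/15.
For the smuggler: with q = P(East), equating Port's and Border's payoffs gives 11q − 5 = −4q + 2 ⇒ q = 7/15.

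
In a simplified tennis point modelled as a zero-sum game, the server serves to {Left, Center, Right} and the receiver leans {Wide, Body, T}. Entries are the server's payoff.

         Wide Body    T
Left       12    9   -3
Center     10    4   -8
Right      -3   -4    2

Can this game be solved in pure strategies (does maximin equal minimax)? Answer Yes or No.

No

Row minima: Left → -3, Center → -8, Right → -4; maximin = -3.
Column maxima: Wide → 12, Body → 9, T → 2; minimax = 2.
-3 ≠ 2, so no pure-strategy equilibrium exists.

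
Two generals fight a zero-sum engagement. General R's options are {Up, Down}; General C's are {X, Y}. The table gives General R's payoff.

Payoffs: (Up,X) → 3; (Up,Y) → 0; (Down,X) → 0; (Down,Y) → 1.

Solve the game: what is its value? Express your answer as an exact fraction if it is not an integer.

3/4

Row minima: Up → 0, Down → 0; maximin = 0.
Column maxima: X → 3, Y → 1; minimax = 1.
0 ≠ 1, so there is no saddle point; optimal play is mixed.
Let General R play Up with probability p. Expected payoff against X: 3p + 0(1−p) = 3p; against Y: 0p + 1(1−p) = −p + 1.
Setting these equal: 3p = −p + 1 ⇒ 4p = 1 ⇒ p = 1/4, and the value is (3)·(1/4) = 3/4.
For General C: with q = P(X), equating Up's and Down's payoffs gives 3q = −q + 1 ⇒ q = 1/4.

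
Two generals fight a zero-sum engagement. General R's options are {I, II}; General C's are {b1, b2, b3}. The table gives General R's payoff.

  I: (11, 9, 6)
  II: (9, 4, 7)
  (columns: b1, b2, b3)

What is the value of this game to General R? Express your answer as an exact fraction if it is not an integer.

Row minima: I → 6, II → 4; maximin = 6.
Column maxima: b1 → 11, b2 → 9, b3 → 7; minimax = 7.
6 ≠ 7, so there is no saddle point; optimal play is mixed.
b1 is strictly dominated by b2 (it gives General R strictly more in every row), so General C never plays it.
On the remaining 2×2 (I, II vs b2, b3):
Let General R play I with probability p. Expected payoff against b2: 9p + 4(1−p) = 5p + 4; against b3: 6p + 7(1−p) = −p + 7.
Setting these equal: 5p + 4 = −p + 7 ⇒ 6p = 3 ⇒ p = 1/2, and the value is (5)·(1/2) + 4 = 13/2.
For General C: with q = P(b2), equating I's and II's payoffs gives 3q + 6 = −3q + 7 ⇒ q = 1/6.

13/2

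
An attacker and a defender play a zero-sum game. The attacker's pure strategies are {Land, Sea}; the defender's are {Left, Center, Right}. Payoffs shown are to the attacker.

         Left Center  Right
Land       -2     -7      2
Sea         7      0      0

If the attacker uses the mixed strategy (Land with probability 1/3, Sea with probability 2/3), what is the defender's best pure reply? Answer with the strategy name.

If the defender plays Left, the attacker's expected payoff is (1/3)·(-2) + (2/3)·7 = 4.
If the defender plays Center, the attacker's expected payoff is (1/3)·(-7) + (2/3)·0 = -7/3.
If the defender plays Right, the attacker's expected payoff is (1/3)·2 + (2/3)·0 = 2/3.
The defender minimizes the attacker's payoff; the smallest is -7/3, so the best response is Center.

Center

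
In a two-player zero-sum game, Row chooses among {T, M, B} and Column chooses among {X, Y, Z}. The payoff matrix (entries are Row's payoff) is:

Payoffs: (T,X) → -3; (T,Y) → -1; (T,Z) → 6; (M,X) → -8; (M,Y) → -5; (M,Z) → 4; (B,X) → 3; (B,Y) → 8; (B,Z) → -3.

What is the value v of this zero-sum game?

Row minima: T → -3, M → -8, B → -3; maximin = -3.
Column maxima: X → 3, Y → 8, Z → 6; minimax = 3.
-3 ≠ 3, so there is no saddle point; optimal play is mixed.
M is strictly dominated by T, so Row never plays it.
Y is strictly dominated by X (it gives Row strictly more in every row), so Column never plays it.
On the remaining 2×2 (T, B vs X, Z):
Let Row play T with probability p. Expected payoff against X: (-3)p + 3(1−p) = −6p + 3; against Z: 6p + (-3)(1−p) = 9p − 3.
Setting these equal: −6p + 3 = 9p − 3 ⇒ −15p = -6 ⇒ p = 2/5, and the value is (-6)·(2/5) + 3 = 3/5.
For Column: with q = P(X), equating T's and B's payoffs gives −9q + 6 = 6q − 3 ⇒ q = 3/5.

3/5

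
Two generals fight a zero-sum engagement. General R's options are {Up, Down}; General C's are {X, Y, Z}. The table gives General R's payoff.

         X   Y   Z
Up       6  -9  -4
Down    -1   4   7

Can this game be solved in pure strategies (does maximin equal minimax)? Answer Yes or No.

Row minima: Up → -9, Down → -1; maximin = -1.
Column maxima: X → 6, Y → 4, Z → 7; minimax = 4.
-1 ≠ 4, so no pure-strategy equilibrium exists.

No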